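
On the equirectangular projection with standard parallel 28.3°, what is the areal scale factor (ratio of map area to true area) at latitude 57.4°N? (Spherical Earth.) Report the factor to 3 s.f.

1.63

In the equirectangular projection with standard parallel φ₀ = 28.3° (x = Rλ cos φ₀, y = Rφ), meridians are true-scale (h = 1) and the parallel scale is k = cos φ₀ / cos φ.
Areal scale = h·k = 1 × cos φ₀ / cos φ; at 57.4°, h = 1.000, k = 1.634, so h·k = 1.634.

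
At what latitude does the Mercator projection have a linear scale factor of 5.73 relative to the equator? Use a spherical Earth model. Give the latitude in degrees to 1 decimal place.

Mercator scale is k = sec φ = 1/cos φ.
1/cos φ = 5.73  ⇒  cos φ = 0.1745  ⇒  φ = arccos(0.1745) ≈ 79.9°.

79.9°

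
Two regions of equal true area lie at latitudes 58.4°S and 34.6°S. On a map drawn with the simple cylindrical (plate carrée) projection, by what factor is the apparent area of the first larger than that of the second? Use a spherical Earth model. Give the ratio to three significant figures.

1.57

Plate carrée maps x = Rλ, y = Rφ. The meridian scale is h = 1 and the parallel scale is k = 1/cos φ = sec φ.
Areal scale at 58.4°: h·k = 1.000 × 1.908 = 1.908.
Areal scale at 34.6°: h·k = 1.000 × 1.215 = 1.215.
Ratio = 1.908/1.215 ≈ 1.57.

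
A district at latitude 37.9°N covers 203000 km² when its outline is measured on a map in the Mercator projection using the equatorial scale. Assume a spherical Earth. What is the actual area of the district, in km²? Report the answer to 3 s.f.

For Mercator, h = k = sec φ (a conformal cylindrical projection has a single point scale, 1/cos φ).
Areal scale = k² = sec²φ = 1/cos²(37.9°) = 1/0.7891² = 1.606.
True area = apparent / (areal scale) = 203000 / 1.606 ≈ 126000 km².

126000 km²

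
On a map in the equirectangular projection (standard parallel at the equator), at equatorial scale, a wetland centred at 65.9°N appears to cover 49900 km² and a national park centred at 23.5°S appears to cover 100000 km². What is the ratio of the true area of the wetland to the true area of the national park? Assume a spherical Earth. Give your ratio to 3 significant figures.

Plate carrée has h = 1 and k = sec φ, giving areal scale sec φ; true area = (apparent area) · cos φ.
True area of wetland: 49900 × cos(65.9°) = 49900 × 0.4083 = 20380 km².
True area of national park: 100000 × cos(23.5°) = 100000 × 0.9171 = 91710 km².
Ratio = 20380 / 91710 ≈ 0.222.

0.222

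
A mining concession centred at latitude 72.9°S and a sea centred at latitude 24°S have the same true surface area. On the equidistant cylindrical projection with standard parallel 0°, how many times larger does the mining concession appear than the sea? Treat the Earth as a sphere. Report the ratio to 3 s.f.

3.11

In the plate carrée (x = Rλ, y = Rφ), meridians are true-scale (h = 1) and parallels are stretched by k = sec φ.
Areal scale at 72.9°: h·k = 1.000 × 3.401 = 3.401.
Areal scale at 24°: h·k = 1.000 × 1.095 = 1.095.
Ratio = 3.401/1.095 ≈ 3.11.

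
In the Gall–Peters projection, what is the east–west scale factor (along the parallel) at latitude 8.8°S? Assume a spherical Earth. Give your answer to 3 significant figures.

0.716

Gall–Peters is a cylindrical equal-area projection with standard parallels at ±45°. A cylindrical equal-area projection with standard parallel φ₀ has meridian scale h = cos φ / cos φ₀ and parallel scale k = cos φ₀ / cos φ (so areas are preserved, h·k = 1).
k = cos 45° / cos 8.8° = 0.7071/0.9882 = 0.7155.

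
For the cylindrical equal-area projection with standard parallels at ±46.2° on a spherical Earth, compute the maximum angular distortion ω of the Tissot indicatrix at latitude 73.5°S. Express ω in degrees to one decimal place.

Cylindrical equal-area (φ₀ = 46.2°): h = cos φ / cos 46.2° along meridians, k = cos 46.2° / cos φ along parallels; h·k = 1.
At 73.5°: h = 0.4103, k = 2.437; principal scales a = 2.437, b = 0.4103.
sin(ω/2) = (a − b)/(a + b) = 2.027/2.847 = 0.7118, so ω = 2 arcsin(0.7118) ≈ 90.8°.

90.8°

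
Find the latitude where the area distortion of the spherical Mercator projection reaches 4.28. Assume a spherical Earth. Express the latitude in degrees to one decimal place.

61.1°

Mercator areal scale is sec²φ.
sec²φ = 4.28  ⇒  cos²φ = 0.2336  ⇒  cos φ = 0.4834.
φ = arccos(0.4834) ≈ 61.1°.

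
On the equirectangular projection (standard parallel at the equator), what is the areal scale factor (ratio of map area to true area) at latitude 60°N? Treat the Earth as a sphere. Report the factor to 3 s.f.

For the equirectangular projection with φ₀ = 0 (plate carrée), h = 1 along meridians and k = sec φ along parallels.
Areal scale = h·k = 1 × sec φ; at 60°, h = 1.000, k = 2.000, so h·k = 2.000.

2.00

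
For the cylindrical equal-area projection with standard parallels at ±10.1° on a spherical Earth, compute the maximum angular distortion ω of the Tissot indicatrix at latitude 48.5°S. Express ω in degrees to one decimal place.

44.2°

Cylindrical equal-area (φ₀ = 10.1°): h = cos φ / cos 10.1° along meridians, k = cos 10.1° / cos φ along parallels; h·k = 1.
At 48.5°: h = 0.6731, k = 1.486; principal scales a = 1.486, b = 0.6731.
sin(ω/2) = (a − b)/(a + b) = 0.8127/2.159 = 0.3765, so ω = 2 arcsin(0.3765) ≈ 44.2°.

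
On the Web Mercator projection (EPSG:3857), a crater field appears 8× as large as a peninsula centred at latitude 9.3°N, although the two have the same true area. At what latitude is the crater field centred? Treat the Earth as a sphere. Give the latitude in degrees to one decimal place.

69.6°

On Mercator, (apparent₁)/(apparent₂) = sec²φ₁ / sec²φ₂ when true areas are equal.
cos²φ₂ / cos²φ₁ = 8  ⇒  cos φ₁ = cos 9.3° / √8 = 0.9869/2.828 = 0.3489.
φ₁ = arccos(0.3489) ≈ 69.6°.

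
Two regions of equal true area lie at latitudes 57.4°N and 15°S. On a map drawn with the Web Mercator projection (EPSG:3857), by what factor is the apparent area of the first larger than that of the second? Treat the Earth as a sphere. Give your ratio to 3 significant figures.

Mercator is conformal with k = sec φ, so areal scale = k² = sec²φ.
At 57.4°: sec²(57.4°) = 1/0.5388² = 3.445.
At 15°: sec²(15°) = 1/0.9659² = 1.072.
Ratio = 3.445/1.072 = cos²(15°)/cos²(57.4°) ≈ 3.21.

3.21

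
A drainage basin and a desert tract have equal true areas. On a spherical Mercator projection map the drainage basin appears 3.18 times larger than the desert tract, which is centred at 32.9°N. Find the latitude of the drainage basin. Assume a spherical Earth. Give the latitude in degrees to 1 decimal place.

61.9°

On Mercator, (apparent₁)/(apparent₂) = sec²φ₁ / sec²φ₂ when true areas are equal.
cos²φ₂ / cos²φ₁ = 3.18  ⇒  cos φ₁ = cos 32.9° / √3.18 = 0.8396/1.783 = 0.4708.
φ₁ = arccos(0.4708) ≈ 61.9°.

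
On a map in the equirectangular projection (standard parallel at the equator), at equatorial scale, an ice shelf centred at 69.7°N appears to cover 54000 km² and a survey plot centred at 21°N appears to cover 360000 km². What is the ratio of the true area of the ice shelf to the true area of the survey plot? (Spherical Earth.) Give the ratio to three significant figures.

Plate carrée has h = 1 and k = sec φ, giving areal scale sec φ; true area = (apparent area) · cos φ.
True area of ice shelf: 54000 × cos(69.7°) = 54000 × 0.3469 = 18730 km².
True area of survey plot: 360000 × cos(21°) = 360000 × 0.9336 = 336100 km².
Ratio = 18730 / 336100 ≈ 0.0557.

0.0557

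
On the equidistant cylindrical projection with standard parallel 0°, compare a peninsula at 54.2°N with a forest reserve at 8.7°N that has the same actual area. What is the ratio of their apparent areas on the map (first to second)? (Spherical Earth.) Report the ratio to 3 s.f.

In the plate carrée (x = Rλ, y = Rφ), meridians are true-scale (h = 1) and parallels are stretched by k = sec φ.
Areal scale at 54.2°: h·k = 1.000 × 1.710 = 1.710.
Areal scale at 8.7°: h·k = 1.000 × 1.012 = 1.012.
Ratio = 1.710/1.012 ≈ 1.69.

1.69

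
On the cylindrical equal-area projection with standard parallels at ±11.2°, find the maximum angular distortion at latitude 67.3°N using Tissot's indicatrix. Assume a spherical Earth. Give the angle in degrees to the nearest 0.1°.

Cylindrical equal-area (φ₀ = 11.2°): h = cos φ / cos 11.2° along meridians, k = cos 11.2° / cos φ along parallels; h·k = 1.
At 67.3°: h = 0.3934, k = 2.542; principal scales a = 2.542, b = 0.3934.
sin(ω/2) = (a − b)/(a + b) = 2.149/2.935 = 0.7320, so ω = 2 arcsin(0.7320) ≈ 94.1°.

94.1°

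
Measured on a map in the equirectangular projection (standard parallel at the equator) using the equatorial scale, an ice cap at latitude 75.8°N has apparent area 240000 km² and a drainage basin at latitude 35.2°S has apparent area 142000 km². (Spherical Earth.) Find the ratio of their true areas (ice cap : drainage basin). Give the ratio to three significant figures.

Plate carrée has h = 1 and k = sec φ, giving areal scale sec φ; true area = (apparent area) · cos φ.
True area of ice cap: 240000 × cos(75.8°) = 240000 × 0.2453 = 58870 km².
True area of drainage basin: 142000 × cos(35.2°) = 142000 × 0.8171 = 116000 km².
Ratio = 58870 / 116000 ≈ 0.507.

0.507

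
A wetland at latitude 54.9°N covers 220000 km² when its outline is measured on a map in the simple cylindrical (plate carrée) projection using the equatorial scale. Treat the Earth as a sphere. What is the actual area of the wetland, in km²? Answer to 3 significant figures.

For the equirectangular projection with φ₀ = 0 (plate carrée), h = 1 along meridians and k = sec φ along parallels.
Areal scale = h·k = 1 × sec φ; at 54.9°, h = 1.000, k = 1.739, so h·k = 1.739.
True area = apparent / (areal scale) = 220000 / 1.739 ≈ 127000 km².

127000 km²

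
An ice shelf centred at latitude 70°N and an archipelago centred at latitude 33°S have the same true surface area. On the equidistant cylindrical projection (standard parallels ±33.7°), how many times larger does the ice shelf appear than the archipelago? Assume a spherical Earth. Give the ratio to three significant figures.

2.45

The equidistant cylindrical projection with φ₀ = 33.7° has h = 1 (meridians true) and k = cos φ₀ / cos φ along parallels.
Areal scale at 70°: h·k = 1.000 × 2.432 = 2.432.
Areal scale at 33°: h·k = 1.000 × 0.9920 = 0.9920.
Ratio = 2.432/0.9920 ≈ 2.45.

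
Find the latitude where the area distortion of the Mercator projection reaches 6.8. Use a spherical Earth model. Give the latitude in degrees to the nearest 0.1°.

67.5°

Mercator areal scale is sec²φ.
sec²φ = 6.8  ⇒  cos²φ = 0.1471  ⇒  cos φ = 0.3835.
φ = arccos(0.3835) ≈ 67.5°.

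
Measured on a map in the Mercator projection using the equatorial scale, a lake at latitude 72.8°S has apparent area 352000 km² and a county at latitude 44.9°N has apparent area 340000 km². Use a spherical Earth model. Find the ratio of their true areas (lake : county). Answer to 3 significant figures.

Since Mercator area scale is 1/cos²φ, the true area equals the apparent area multiplied by cos²φ.
True area of lake: 352000 × cos²(72.8°) = 352000 × 0.08744 = 30780 km².
True area of county: 340000 × cos²(44.9°) = 340000 × 0.5017 = 170600 km².
Ratio = 30780 / 170600 ≈ 0.180.

0.180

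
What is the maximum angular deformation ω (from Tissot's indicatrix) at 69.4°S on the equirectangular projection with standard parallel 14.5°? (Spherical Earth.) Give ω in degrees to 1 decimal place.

In the equirectangular projection with standard parallel φ₀ = 14.5° (x = Rλ cos φ₀, y = Rφ), meridians are true-scale (h = 1) and the parallel scale is k = cos φ₀ / cos φ.
At 69.4°: h = 1.000, k = 2.752; principal scales a = 2.752, b = 1.000.
sin(ω/2) = (a − b)/(a + b) = 1.752/3.752 = 0.4669, so ω = 2 arcsin(0.4669) ≈ 55.7°.

55.7°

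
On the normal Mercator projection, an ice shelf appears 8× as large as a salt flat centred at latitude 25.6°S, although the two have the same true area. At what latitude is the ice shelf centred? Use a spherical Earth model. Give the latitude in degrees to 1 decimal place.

For equal true areas on Mercator, apparent areas scale as sec²φ, so the ratio is cos²φ₂ / cos²φ₁.
cos²φ₂ / cos²φ₁ = 8  ⇒  cos φ₁ = cos 25.6° / √8 = 0.9018/2.828 = 0.3188.
φ₁ = arccos(0.3188) ≈ 71.4°.

71.4°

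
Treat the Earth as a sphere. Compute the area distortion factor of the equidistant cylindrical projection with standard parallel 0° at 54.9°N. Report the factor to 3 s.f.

For the equirectangular projection with φ₀ = 0 (plate carrée), h = 1 along meridians and k = sec φ along parallels.
Areal scale = h·k = 1 × sec φ; at 54.9°, h = 1.000, k = 1.739, so h·k = 1.739.

1.74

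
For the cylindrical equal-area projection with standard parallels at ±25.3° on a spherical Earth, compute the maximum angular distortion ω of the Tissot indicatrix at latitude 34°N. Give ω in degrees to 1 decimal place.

9.9°

Cylindrical equal-area (φ₀ = 25.3°): h = cos φ / cos 25.3° along meridians, k = cos 25.3° / cos φ along parallels; h·k = 1.
At 34°: h = 0.9170, k = 1.091; principal scales a = 1.091, b = 0.9170.
sin(ω/2) = (a − b)/(a + b) = 0.1735/2.008 = 0.08644, so ω = 2 arcsin(0.08644) ≈ 9.9°.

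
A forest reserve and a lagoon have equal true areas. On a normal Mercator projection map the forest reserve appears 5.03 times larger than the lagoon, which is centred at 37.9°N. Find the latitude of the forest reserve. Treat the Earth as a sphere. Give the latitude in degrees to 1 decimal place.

Mercator areal scale is sec²φ, so apparent-area ratio = sec²φ₁ / sec²φ₂ = cos²φ₂ / cos²φ₁.
cos²φ₂ / cos²φ₁ = 5.03  ⇒  cos φ₁ = cos 37.9° / √5.03 = 0.7891/2.243 = 0.3518.
φ₁ = arccos(0.3518) ≈ 69.4°.

69.4°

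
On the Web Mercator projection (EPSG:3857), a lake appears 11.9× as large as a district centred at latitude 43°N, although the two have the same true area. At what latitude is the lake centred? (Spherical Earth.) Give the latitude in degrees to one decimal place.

For equal true areas on Mercator, apparent areas scale as sec²φ, so the ratio is cos²φ₂ / cos²φ₁.
cos²φ₂ / cos²φ₁ = 11.9  ⇒  cos φ₁ = cos 43° / √11.9 = 0.7314/3.450 = 0.2120.
φ₁ = arccos(0.2120) ≈ 77.8°.

77.8°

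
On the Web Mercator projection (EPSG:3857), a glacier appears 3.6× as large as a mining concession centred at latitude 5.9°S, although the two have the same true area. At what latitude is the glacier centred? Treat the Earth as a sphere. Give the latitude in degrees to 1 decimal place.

58.4°

For equal true areas on Mercator, apparent areas scale as sec²φ, so the ratio is cos²φ₂ / cos²φ₁.
cos²φ₂ / cos²φ₁ = 3.6  ⇒  cos φ₁ = cos 5.9° / √3.6 = 0.9947/1.897 = 0.5243.
φ₁ = arccos(0.5243) ≈ 58.4°.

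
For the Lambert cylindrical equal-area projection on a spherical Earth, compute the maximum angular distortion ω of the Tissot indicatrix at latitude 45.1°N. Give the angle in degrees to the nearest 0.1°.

The Lambert cylindrical equal-area projection is the cylindrical equal-area projection with its standard parallel at the equator (φ₀ = 0). Cylindrical equal-area (φ₀ = 0°): h = cos φ / cos 0° along meridians, k = cos 0° / cos φ along parallels; h·k = 1.
At 45.1°: h = 0.7059, k = 1.417; principal scales a = 1.417, b = 0.7059.
sin(ω/2) = (a − b)/(a + b) = 0.7108/2.123 = 0.3349, so ω = 2 arcsin(0.3349) ≈ 39.1°.

39.1°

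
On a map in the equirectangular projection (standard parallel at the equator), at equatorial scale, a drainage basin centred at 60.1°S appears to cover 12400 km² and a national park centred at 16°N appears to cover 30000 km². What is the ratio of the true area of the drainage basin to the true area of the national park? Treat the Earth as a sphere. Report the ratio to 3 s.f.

0.214

Plate carrée has h = 1 and k = sec φ, giving areal scale sec φ; true area = (apparent area) · cos φ.
True area of drainage basin: 12400 × cos(60.1°) = 12400 × 0.4985 = 6181 km².
True area of national park: 30000 × cos(16°) = 30000 × 0.9613 = 28840 km².
Ratio = 6181 / 28840 ≈ 0.214.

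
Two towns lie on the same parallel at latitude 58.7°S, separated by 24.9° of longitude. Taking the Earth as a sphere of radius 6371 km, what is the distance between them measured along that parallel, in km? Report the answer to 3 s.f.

1440 km

Arc length along a parallel = R cos φ · Δλ (with Δλ in radians).
= 6371 × cos 58.7° × (24.9° × π/180) = 6371 × 0.5195 × 0.4346 ≈ 1440 km.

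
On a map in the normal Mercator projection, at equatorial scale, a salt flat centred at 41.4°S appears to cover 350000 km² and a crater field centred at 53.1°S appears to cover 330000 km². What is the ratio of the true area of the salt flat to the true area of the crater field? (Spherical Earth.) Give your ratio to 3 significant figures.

Since Mercator area scale is 1/cos²φ, the true area equals the apparent area multiplied by cos²φ.
True area of salt flat: 350000 × cos²(41.4°) = 350000 × 0.5627 = 196900 km².
True area of crater field: 330000 × cos²(53.1°) = 330000 × 0.3605 = 119000 km².
Ratio = 196900 / 119000 ≈ 1.66.

1.66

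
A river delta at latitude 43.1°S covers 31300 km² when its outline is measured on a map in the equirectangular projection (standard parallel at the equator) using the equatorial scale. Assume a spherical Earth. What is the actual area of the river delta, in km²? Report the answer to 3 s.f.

22900 km²

For the equirectangular projection with φ₀ = 0 (plate carrée), h = 1 along meridians and k = sec φ along parallels.
Areal scale = h·k = 1 × sec φ; at 43.1°, h = 1.000, k = 1.370, so h·k = 1.370.
True area = apparent / (areal scale) = 31300 / 1.370 ≈ 22900 km².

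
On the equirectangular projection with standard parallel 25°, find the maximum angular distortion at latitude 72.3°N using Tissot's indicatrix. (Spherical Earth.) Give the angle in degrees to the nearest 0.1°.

59.7°

In the equirectangular projection with standard parallel φ₀ = 25° (x = Rλ cos φ₀, y = Rφ), meridians are true-scale (h = 1) and the parallel scale is k = cos φ₀ / cos φ.
At 72.3°: h = 1.000, k = 2.981; principal scales a = 2.981, b = 1.000.
sin(ω/2) = (a − b)/(a + b) = 1.981/3.981 = 0.4976, so ω = 2 arcsin(0.4976) ≈ 59.7°.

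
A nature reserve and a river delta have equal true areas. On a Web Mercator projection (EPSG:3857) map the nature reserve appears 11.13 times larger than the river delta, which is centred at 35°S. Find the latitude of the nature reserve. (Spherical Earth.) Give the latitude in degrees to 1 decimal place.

For equal true areas on Mercator, apparent areas scale as sec²φ, so the ratio is cos²φ₂ / cos²φ₁.
cos²φ₂ / cos²φ₁ = 11.13  ⇒  cos φ₁ = cos 35° / √11.13 = 0.8192/3.336 = 0.2455.
φ₁ = arccos(0.2455) ≈ 75.8°.

75.8°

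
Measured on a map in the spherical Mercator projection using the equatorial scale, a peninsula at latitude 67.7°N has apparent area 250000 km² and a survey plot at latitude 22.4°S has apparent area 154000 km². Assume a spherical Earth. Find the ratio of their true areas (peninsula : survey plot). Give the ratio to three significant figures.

0.273

Since Mercator area scale is 1/cos²φ, the true area equals the apparent area multiplied by cos²φ.
True area of peninsula: 250000 × cos²(67.7°) = 250000 × 0.1440 = 36000 km².
True area of survey plot: 154000 × cos²(22.4°) = 154000 × 0.8548 = 131600 km².
Ratio = 36000 / 131600 ≈ 0.273.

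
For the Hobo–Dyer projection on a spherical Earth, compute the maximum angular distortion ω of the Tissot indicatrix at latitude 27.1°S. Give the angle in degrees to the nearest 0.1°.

The Hobo–Dyer projection is cylindrical equal-area with φ₀ = 37.5°. A cylindrical equal-area projection with standard parallel φ₀ has meridian scale h = cos φ / cos φ₀ and parallel scale k = cos φ₀ / cos φ (so areas are preserved, h·k = 1).
At 27.1°: h = 1.122, k = 0.8912; principal scales a = 1.122, b = 0.8912.
sin(ω/2) = (a − b)/(a + b) = 0.2309/2.013 = 0.1147, so ω = 2 arcsin(0.1147) ≈ 13.2°.

13.2°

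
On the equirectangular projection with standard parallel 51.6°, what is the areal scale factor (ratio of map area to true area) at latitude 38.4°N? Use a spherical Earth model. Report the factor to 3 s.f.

0.793

In the equirectangular projection with standard parallel φ₀ = 51.6° (x = Rλ cos φ₀, y = Rφ), meridians are true-scale (h = 1) and the parallel scale is k = cos φ₀ / cos φ.
Areal scale = h·k = 1 × cos φ₀ / cos φ; at 38.4°, h = 1.000, k = 0.7926, so h·k = 0.7926.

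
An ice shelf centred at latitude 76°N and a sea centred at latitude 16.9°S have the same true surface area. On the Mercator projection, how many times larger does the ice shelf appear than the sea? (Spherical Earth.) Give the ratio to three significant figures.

Mercator areal scale is sec²φ.
At 76°: sec²(76°) = 1/0.2419² = 17.09.
At 16.9°: sec²(16.9°) = 1/0.9568² = 1.092.
Ratio = 17.09/1.092 = cos²(16.9°)/cos²(76°) ≈ 15.6.

15.6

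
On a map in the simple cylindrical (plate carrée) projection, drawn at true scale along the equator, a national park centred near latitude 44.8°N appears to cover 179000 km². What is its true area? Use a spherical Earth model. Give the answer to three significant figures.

For the equirectangular projection with φ₀ = 0 (plate carrée), h = 1 along meridians and k = sec φ along parallels.
Areal scale = h·k = 1 × sec φ; at 44.8°, h = 1.000, k = 1.409, so h·k = 1.409.
True area = apparent / (areal scale) = 179000 / 1.409 ≈ 127000 km².

127000 km²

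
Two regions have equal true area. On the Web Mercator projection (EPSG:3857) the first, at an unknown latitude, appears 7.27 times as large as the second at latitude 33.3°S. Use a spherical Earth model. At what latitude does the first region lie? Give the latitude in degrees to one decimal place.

71.9°

Mercator areal scale is sec²φ, so apparent-area ratio = sec²φ₁ / sec²φ₂ = cos²φ₂ / cos²φ₁.
cos²φ₂ / cos²φ₁ = 7.27  ⇒  cos φ₁ = cos 33.3° / √7.27 = 0.8358/2.696 = 0.3100.
φ₁ = arccos(0.3100) ≈ 71.9°.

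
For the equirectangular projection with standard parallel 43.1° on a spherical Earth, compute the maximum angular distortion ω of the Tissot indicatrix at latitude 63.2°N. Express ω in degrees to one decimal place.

The equidistant cylindrical projection with φ₀ = 43.1° has h = 1 (meridians true) and k = cos φ₀ / cos φ along parallels.
At 63.2°: h = 1.000, k = 1.619; principal scales a = 1.619, b = 1.000.
sin(ω/2) = (a − b)/(a + b) = 0.6194/2.619 = 0.2365, so ω = 2 arcsin(0.2365) ≈ 27.4°.

27.4°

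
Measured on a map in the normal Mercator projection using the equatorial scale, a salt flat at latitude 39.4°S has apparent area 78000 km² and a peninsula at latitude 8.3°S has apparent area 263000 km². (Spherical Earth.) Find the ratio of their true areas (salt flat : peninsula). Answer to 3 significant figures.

0.181

Mercator's areal exaggeration is sec²φ; hence true area = (apparent area) · cos²φ.
True area of salt flat: 78000 × cos²(39.4°) = 78000 × 0.5971 = 46580 km².
True area of peninsula: 263000 × cos²(8.3°) = 263000 × 0.9792 = 257500 km².
Ratio = 46580 / 257500 ≈ 0.181.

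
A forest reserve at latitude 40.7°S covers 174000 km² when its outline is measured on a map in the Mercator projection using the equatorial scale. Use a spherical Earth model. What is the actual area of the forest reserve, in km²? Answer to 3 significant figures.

For Mercator, h = k = sec φ (a conformal cylindrical projection has a single point scale, 1/cos φ).
Areal scale = k² = sec²φ = 1/cos²(40.7°) = 1/0.7581² = 1.740.
True area = apparent / (areal scale) = 174000 / 1.740 ≈ 100000 km².

100000 km²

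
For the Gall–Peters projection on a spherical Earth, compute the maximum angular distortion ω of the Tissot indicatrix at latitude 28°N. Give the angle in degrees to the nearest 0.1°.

Gall–Peters is a cylindrical equal-area projection with standard parallels at ±45°. A cylindrical equal-area projection with standard parallel φ₀ has meridian scale h = cos φ / cos φ₀ and parallel scale k = cos φ₀ / cos φ (so areas are preserved, h·k = 1).
At 28°: h = 1.249, k = 0.8008; principal scales a = 1.249, b = 0.8008.
sin(ω/2) = (a − b)/(a + b) = 0.4478/2.050 = 0.2185, so ω = 2 arcsin(0.2185) ≈ 25.2°.

25.2°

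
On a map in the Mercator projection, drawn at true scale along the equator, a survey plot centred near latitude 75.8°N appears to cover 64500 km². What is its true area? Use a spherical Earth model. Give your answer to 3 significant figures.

For Mercator, h = k = sec φ (a conformal cylindrical projection has a single point scale, 1/cos φ).
Areal scale = k² = sec²φ = 1/cos²(75.8°) = 1/0.2453² = 16.62.
True area = apparent / (areal scale) = 64500 / 16.62 ≈ 3880 km².

3880 km²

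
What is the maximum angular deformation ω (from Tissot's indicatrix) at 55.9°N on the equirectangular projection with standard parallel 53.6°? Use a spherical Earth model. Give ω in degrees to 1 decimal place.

The equidistant cylindrical projection with φ₀ = 53.6° has h = 1 (meridians true) and k = cos φ₀ / cos φ along parallels.
At 55.9°: h = 1.000, k = 1.058; principal scales a = 1.058, b = 1.000.
sin(ω/2) = (a − b)/(a + b) = 0.05847/2.058 = 0.02840, so ω = 2 arcsin(0.02840) ≈ 3.3°.

3.3°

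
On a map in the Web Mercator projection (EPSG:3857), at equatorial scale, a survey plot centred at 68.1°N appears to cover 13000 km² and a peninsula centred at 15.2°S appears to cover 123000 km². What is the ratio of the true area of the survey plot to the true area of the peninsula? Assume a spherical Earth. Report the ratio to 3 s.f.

Since Mercator area scale is 1/cos²φ, the true area equals the apparent area multiplied by cos²φ.
True area of survey plot: 13000 × cos²(68.1°) = 13000 × 0.1391 = 1809 km².
True area of peninsula: 123000 × cos²(15.2°) = 123000 × 0.9313 = 114500 km².
Ratio = 1809 / 114500 ≈ 0.0158.

0.0158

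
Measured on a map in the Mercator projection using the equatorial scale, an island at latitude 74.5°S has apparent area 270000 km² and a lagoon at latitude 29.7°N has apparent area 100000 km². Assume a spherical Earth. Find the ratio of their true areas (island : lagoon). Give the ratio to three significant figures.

0.256

Mercator's areal exaggeration is sec²φ; hence true area = (apparent area) · cos²φ.
True area of island: 270000 × cos²(74.5°) = 270000 × 0.07142 = 19280 km².
True area of lagoon: 100000 × cos²(29.7°) = 100000 × 0.7545 = 75450 km².
Ratio = 19280 / 75450 ≈ 0.256.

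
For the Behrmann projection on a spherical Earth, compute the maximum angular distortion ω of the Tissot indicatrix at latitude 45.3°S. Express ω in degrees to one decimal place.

23.7°

Behrmann is a cylindrical equal-area projection with standard parallels at ±30°. For cylindrical equal-area with standard parallel φ₀, h = cos φ / cos φ₀ and k = cos φ₀ / cos φ, so h·k = 1.
At 45.3°: h = 0.8122, k = 1.231; principal scales a = 1.231, b = 0.8122.
sin(ω/2) = (a − b)/(a + b) = 0.4190/2.043 = 0.2050, so ω = 2 arcsin(0.2050) ≈ 23.7°.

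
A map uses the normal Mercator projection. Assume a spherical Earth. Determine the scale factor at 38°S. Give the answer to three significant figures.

1.27

Mercator is conformal, so the point scale is isotropic: h = k = sec φ = 1/cos φ.
k = 1/cos 38° = 1/0.7880 = 1.269.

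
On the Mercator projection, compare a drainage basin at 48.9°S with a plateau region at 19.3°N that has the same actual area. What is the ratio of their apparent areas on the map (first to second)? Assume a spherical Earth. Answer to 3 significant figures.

2.06

Mercator is conformal with k = sec φ, so areal scale = k² = sec²φ.
At 48.9°: sec²(48.9°) = 1/0.6574² = 2.314.
At 19.3°: sec²(19.3°) = 1/0.9438² = 1.123.
Ratio = 2.314/1.123 = cos²(19.3°)/cos²(48.9°) ≈ 2.06.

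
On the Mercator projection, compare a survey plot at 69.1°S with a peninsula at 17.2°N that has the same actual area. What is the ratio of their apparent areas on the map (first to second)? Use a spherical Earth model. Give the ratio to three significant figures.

Mercator areal scale is sec²φ.
At 69.1°: sec²(69.1°) = 1/0.3567² = 7.858.
At 17.2°: sec²(17.2°) = 1/0.9553² = 1.096.
Ratio = 7.858/1.096 = cos²(17.2°)/cos²(69.1°) ≈ 7.17.

7.17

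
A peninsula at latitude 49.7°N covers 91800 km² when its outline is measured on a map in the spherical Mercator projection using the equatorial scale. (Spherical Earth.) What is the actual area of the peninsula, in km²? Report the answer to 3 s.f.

For Mercator, h = k = sec φ (a conformal cylindrical projection has a single point scale, 1/cos φ).
Areal scale = k² = sec²φ = 1/cos²(49.7°) = 1/0.6468² = 2.390.
True area = apparent / (areal scale) = 91800 / 2.390 ≈ 38400 km².

38400 km²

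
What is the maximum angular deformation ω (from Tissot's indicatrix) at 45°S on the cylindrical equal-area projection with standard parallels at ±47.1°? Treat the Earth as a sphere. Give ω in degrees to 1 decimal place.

4.4°

For cylindrical equal-area with standard parallel φ₀, h = cos φ / cos φ₀ and k = cos φ₀ / cos φ, so h·k = 1.
At 45°: h = 1.039, k = 0.9627; principal scales a = 1.039, b = 0.9627.
sin(ω/2) = (a − b)/(a + b) = 0.07608/2.001 = 0.03801, so ω = 2 arcsin(0.03801) ≈ 4.4°.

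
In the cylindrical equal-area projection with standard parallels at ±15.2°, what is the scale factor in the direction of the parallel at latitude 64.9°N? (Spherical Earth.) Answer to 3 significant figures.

2.27

A cylindrical equal-area projection with standard parallel φ₀ has meridian scale h = cos φ / cos φ₀ and parallel scale k = cos φ₀ / cos φ (so areas are preserved, h·k = 1).
k = cos 15.2° / cos 64.9° = 0.9650/0.4242 = 2.275.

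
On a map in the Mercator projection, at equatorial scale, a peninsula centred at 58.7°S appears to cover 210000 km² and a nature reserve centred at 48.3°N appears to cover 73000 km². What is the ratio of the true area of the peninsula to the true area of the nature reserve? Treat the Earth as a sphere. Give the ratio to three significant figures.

1.75

Mercator's areal exaggeration is sec²φ; hence true area = (apparent area) · cos²φ.
True area of peninsula: 210000 × cos²(58.7°) = 210000 × 0.2699 = 56680 km².
True area of nature reserve: 73000 × cos²(48.3°) = 73000 × 0.4425 = 32300 km².
Ratio = 56680 / 32300 ≈ 1.75.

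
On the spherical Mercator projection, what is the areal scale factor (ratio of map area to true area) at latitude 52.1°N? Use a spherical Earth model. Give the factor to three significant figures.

Mercator is conformal, so the point scale is isotropic: h = k = sec φ = 1/cos φ.
Areal scale = k² = sec²φ = 1/cos²(52.1°) = 1/0.6143² = 2.650.

2.65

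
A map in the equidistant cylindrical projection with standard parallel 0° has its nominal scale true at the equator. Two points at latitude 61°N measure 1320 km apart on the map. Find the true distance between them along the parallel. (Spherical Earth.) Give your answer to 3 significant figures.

640 km

In the plate carrée (x = Rλ, y = Rφ), meridians are true-scale (h = 1) and parallels are stretched by k = sec φ.
Along the parallel at 61°, map distances are exaggerated by k = sec 61° = 2.063.
True distance = 1320 / 2.063 = 1320 × cos 61° ≈ 640 km.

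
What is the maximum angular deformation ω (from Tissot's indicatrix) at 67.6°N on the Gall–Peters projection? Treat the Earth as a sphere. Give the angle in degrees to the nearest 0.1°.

66.7°

Gall–Peters is a cylindrical equal-area projection with standard parallels at ±45°. Cylindrical equal-area (φ₀ = 45°): h = cos φ / cos 45° along meridians, k = cos 45° / cos φ along parallels; h·k = 1.
At 67.6°: h = 0.5389, k = 1.856; principal scales a = 1.856, b = 0.5389.
sin(ω/2) = (a − b)/(a + b) = 1.317/2.394 = 0.5499, so ω = 2 arcsin(0.5499) ≈ 66.7°.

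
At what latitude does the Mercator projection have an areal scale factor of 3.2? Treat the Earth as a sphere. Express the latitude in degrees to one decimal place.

56.0°

Mercator areal scale is sec²φ.
sec²φ = 3.2  ⇒  cos²φ = 0.3125  ⇒  cos φ = 0.5590.
φ = arccos(0.5590) ≈ 56.0°.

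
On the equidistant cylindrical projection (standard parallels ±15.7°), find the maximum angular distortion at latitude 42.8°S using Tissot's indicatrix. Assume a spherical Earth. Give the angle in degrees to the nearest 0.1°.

The equidistant cylindrical projection with φ₀ = 15.7° has h = 1 (meridians true) and k = cos φ₀ / cos φ along parallels.
At 42.8°: h = 1.000, k = 1.312; principal scales a = 1.312, b = 1.000.
sin(ω/2) = (a − b)/(a + b) = 0.3121/2.312 = 0.1350, so ω = 2 arcsin(0.1350) ≈ 15.5°.

15.5°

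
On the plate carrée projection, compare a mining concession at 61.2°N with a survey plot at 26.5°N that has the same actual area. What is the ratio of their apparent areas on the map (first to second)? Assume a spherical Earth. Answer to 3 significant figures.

1.86

For the equirectangular projection with φ₀ = 0 (plate carrée), h = 1 along meridians and k = sec φ along parallels.
Areal scale at 61.2°: h·k = 1.000 × 2.076 = 2.076.
Areal scale at 26.5°: h·k = 1.000 × 1.117 = 1.117.
Ratio = 2.076/1.117 ≈ 1.86.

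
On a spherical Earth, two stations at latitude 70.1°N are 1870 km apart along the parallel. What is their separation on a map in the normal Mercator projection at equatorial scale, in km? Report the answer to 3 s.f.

5490 km

Mercator is conformal, so the point scale is isotropic: h = k = sec φ = 1/cos φ.
Along the parallel, k = sec 70.1° = 1/0.3404 = 2.938.
Map distance = 1870 × 2.938 ≈ 5490 km.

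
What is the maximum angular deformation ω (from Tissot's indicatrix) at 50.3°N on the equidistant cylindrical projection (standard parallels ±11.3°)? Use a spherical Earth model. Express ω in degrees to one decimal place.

24.4°

With standard parallel φ₀ = 11.3°, the equirectangular projection gives x = Rλ cos φ₀, y = Rφ, so h = 1 and k = cos 11.3° / cos φ.
At 50.3°: h = 1.000, k = 1.535; principal scales a = 1.535, b = 1.000.
sin(ω/2) = (a − b)/(a + b) = 0.5352/2.535 = 0.2111, so ω = 2 arcsin(0.2111) ≈ 24.4°.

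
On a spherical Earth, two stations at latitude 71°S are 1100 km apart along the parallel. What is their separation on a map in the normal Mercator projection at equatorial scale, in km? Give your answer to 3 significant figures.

3380 km

The Mercator projection is conformal; its linear scale factor is the same in every direction and equals sec φ = 1/cos φ.
Along the parallel, k = sec 71° = 1/0.3256 = 3.072.
Map distance = 1100 × 3.072 ≈ 3380 km.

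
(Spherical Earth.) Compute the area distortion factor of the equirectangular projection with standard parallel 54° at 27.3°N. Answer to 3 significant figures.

0.661

With standard parallel φ₀ = 54°, the equirectangular projection gives x = Rλ cos φ₀, y = Rφ, so h = 1 and k = cos 54° / cos φ.
Areal scale = h·k = 1 × cos φ₀ / cos φ; at 27.3°, h = 1.000, k = 0.6615, so h·k = 0.6615.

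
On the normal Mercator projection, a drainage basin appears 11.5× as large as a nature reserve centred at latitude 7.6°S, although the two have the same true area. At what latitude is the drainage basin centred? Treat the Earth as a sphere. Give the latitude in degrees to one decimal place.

On Mercator, (apparent₁)/(apparent₂) = sec²φ₁ / sec²φ₂ when true areas are equal.
cos²φ₂ / cos²φ₁ = 11.5  ⇒  cos φ₁ = cos 7.6° / √11.5 = 0.9912/3.391 = 0.2923.
φ₁ = arccos(0.2923) ≈ 73.0°.

73.0°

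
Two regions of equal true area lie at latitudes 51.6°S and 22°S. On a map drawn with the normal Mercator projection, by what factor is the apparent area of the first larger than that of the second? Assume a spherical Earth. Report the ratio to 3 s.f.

Mercator is conformal with k = sec φ, so areal scale = k² = sec²φ.
At 51.6°: sec²(51.6°) = 1/0.6211² = 2.592.
At 22°: sec²(22°) = 1/0.9272² = 1.163.
Ratio = 2.592/1.163 = cos²(22°)/cos²(51.6°) ≈ 2.23.

2.23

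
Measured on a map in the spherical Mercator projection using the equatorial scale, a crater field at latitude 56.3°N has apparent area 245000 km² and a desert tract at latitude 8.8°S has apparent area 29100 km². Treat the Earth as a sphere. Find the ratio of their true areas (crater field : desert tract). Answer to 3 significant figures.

2.65

On Mercator the areal scale is sec²φ, so true area = apparent × cos²φ.
True area of crater field: 245000 × cos²(56.3°) = 245000 × 0.3079 = 75420 km².
True area of desert tract: 29100 × cos²(8.8°) = 29100 × 0.9766 = 28420 km².
Ratio = 75420 / 28420 ≈ 2.65.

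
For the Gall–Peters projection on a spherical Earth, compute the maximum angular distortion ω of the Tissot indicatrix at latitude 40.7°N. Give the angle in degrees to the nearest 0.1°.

8.0°

Gall–Peters is a cylindrical equal-area projection with standard parallels at ±45°. Cylindrical equal-area (φ₀ = 45°): h = cos φ / cos 45° along meridians, k = cos 45° / cos φ along parallels; h·k = 1.
At 40.7°: h = 1.072, k = 0.9327; principal scales a = 1.072, b = 0.9327.
sin(ω/2) = (a − b)/(a + b) = 0.1395/2.005 = 0.06957, so ω = 2 arcsin(0.06957) ≈ 8.0°.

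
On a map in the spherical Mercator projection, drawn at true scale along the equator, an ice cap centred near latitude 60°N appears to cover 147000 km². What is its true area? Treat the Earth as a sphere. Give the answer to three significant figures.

The Mercator projection is conformal; its linear scale factor is the same in every direction and equals sec φ = 1/cos φ.
Areal scale = k² = sec²φ = 1/cos²(60°) = 1/0.5000² = 4.000.
True area = apparent / (areal scale) = 147000 / 4.000 ≈ 36800 km².

36800 km²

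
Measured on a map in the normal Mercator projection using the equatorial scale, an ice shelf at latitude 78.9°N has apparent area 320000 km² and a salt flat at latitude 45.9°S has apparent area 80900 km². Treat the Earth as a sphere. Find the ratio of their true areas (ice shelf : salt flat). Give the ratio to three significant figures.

Mercator's areal exaggeration is sec²φ; hence true area = (apparent area) · cos²φ.
True area of ice shelf: 320000 × cos²(78.9°) = 320000 × 0.03706 = 11860 km².
True area of salt flat: 80900 × cos²(45.9°) = 80900 × 0.4843 = 39180 km².
Ratio = 11860 / 39180 ≈ 0.303.

0.303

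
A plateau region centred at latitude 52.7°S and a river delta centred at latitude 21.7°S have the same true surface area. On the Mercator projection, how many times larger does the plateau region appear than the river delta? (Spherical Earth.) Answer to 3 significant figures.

2.35

On Mercator, area is exaggerated by sec²φ = 1/cos²φ.
At 52.7°: sec²(52.7°) = 1/0.6060² = 2.723.
At 21.7°: sec²(21.7°) = 1/0.9291² = 1.158.
Ratio = 2.723/1.158 = cos²(21.7°)/cos²(52.7°) ≈ 2.35.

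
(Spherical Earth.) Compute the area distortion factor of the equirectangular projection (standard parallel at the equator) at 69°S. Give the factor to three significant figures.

Plate carrée maps x = Rλ, y = Rφ. The meridian scale is h = 1 and the parallel scale is k = 1/cos φ = sec φ.
Areal scale = h·k = 1 × sec φ; at 69°, h = 1.000, k = 2.790, so h·k = 2.790.

2.79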